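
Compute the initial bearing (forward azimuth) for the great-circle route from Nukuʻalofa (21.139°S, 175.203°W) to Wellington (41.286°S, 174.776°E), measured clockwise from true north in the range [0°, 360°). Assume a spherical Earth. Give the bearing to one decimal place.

200.6°

Δλ = 174.776 − -175.203 = 349.979°; wrapped into (−180°, 180°]: -10.021°.
θ = atan2( sin Δλ · cos φ₂ , cos φ₁ · sin φ₂ − sin φ₁ · cos φ₂ · cos Δλ )
  = atan2(-0.13075, -0.34856) = -159.438° → normalised to [0°, 360°): 200.562°.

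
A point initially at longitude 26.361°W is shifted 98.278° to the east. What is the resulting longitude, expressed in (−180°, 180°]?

71.917°E

Start at -26.361°; shift +98.278° → +71.917°.
+71.917° already lies in (−180°, 180°].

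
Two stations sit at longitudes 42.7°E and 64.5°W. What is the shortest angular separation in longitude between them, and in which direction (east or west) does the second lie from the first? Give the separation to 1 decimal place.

107.2° west

Raw difference: -64.5 − 42.7 = -107.2°.
Normalise into (−180°, 180°]: -107.2° stays -107.2°.
Negative ⇒ the second point lies to the west; separation 107.2°.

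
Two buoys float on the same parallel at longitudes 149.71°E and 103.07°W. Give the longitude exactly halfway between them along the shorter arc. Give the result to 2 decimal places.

156.68°W

Signed shortest Δλ from +149.71° to -103.07° is +107.22°.
Midpoint longitude = +149.71° + (+107.22°)/2 = +149.71° + 53.61° = +203.32°.
Normalise into (−180°, 180°]: -156.68°.
(The naïve average (+149.71 + -103.07)/2 = 23.32° is on the wrong side of the globe.)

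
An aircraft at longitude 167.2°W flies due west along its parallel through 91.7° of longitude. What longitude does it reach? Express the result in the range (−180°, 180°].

101.1°E

Start at -167.2°; shift −91.7° → -258.9°.
-258.9° lies outside (−180°, 180°]; add 360° → +101.1°.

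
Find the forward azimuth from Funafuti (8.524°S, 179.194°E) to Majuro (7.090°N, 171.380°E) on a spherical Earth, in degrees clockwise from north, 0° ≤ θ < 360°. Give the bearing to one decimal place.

333.3°

Δλ = 171.380 − 179.194 = -7.814°.
θ = atan2( sin Δλ · cos φ₂ , cos φ₁ · sin φ₂ − sin φ₁ · cos φ₂ · cos Δλ )
  = atan2(-0.13492, 0.26779) = -26.740° → normalised to [0°, 360°): 333.260°.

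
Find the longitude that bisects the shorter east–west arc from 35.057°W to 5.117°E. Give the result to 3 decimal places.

14.970°W

Signed shortest Δλ from -35.057° to +5.117° is +40.174°.
Midpoint longitude = -35.057° + (+40.174°)/2 = -35.057° + 20.087° = -14.970°.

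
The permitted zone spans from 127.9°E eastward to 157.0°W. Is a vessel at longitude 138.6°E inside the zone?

Yes

Band width going east from +127.9° to -157.0°: ((-157.0 − 127.9) mod 360) = 75.1°.
Offset of +138.6° east of the west edge: ((138.6 − 127.9) mod 360) = 10.7°.
10.7° ≤ 75.1° ⇒ inside.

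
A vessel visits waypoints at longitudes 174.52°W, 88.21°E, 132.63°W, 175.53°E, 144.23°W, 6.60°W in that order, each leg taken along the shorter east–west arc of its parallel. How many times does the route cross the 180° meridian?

Leg 1: -174.52° → +88.21°, shortest Δλ = -97.27° (west) — crosses 180°.
Leg 2: +88.21° → -132.63°, shortest Δλ = 139.16° (east) — crosses 180°.
Leg 3: -132.63° → +175.53°, shortest Δλ = -51.84° (west) — crosses 180°.
Leg 4: +175.53° → -144.23°, shortest Δλ = 40.24° (east) — crosses 180°.
Leg 5: -144.23° → -6.60°, shortest Δλ = 137.63° (east) — does not cross 180°.
Total crossings: 4.

4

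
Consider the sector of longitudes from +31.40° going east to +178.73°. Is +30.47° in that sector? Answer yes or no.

No

Band width going east from +31.40° to +178.73°: ((178.73 − 31.40) mod 360) = 147.33°.
Offset of +30.47° east of the west edge: ((30.47 − 31.40) mod 360) = 359.07°.
359.07° > 147.33° ⇒ outside.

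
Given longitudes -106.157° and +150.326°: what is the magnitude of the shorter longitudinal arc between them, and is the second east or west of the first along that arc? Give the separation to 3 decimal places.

Raw difference: 150.326 − -106.157 = 256.483°.
Normalise into (−180°, 180°]: 256.483° − 360° = -103.517°.
Negative ⇒ the second point lies to the west; separation 103.517°.

103.517° west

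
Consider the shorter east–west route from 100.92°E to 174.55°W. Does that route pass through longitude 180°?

Naïve |-174.55 − 100.92| = 275.47° > 180°, so the shorter arc goes the other way round — across 180°.
Signed shortest Δλ = ((-174.55 − 100.92 + 180) mod 360) − 180 = 84.53°.
Going east by 84.53° from +100.92° passes through 180° before reaching -174.55°.

Yes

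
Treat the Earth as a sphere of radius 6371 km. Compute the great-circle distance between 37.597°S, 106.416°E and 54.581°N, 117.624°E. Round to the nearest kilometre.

10306 km

Δλ = 117.624 − 106.416 = 11.208°.
Δφ = 54.581 − -37.597 = 92.178°.
a = sin²(Δφ/2) + cos φ₁ · cos φ₂ · sin²(Δλ/2) = 0.523381.
c = 2·atan2(√a, √(1−a)) = 1.61758 rad → d = 6371·c ≈ 10305.57 km.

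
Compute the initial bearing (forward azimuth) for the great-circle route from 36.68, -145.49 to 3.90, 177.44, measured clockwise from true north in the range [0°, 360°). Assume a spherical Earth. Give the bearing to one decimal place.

Δλ = 177.44 − -145.49 = 322.93°; wrapped into (−180°, 180°]: -37.07°.
θ = atan2( sin Δλ · cos φ₂ , cos φ₁ · sin φ₂ − sin φ₁ · cos φ₂ · cos Δλ )
  = atan2(-0.60139, -0.42097) = -124.992° → normalised to [0°, 360°): 235.008°.

235.0°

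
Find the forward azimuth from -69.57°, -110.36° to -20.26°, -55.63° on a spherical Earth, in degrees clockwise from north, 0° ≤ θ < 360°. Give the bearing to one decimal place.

Δλ = -55.63 − -110.36 = 54.73°.
θ = atan2( sin Δλ · cos φ₂ , cos φ₁ · sin φ₂ − sin φ₁ · cos φ₂ · cos Δλ )
  = atan2(0.76593, 0.38676) = 63.208° → normalised to [0°, 360°): 63.208°.

63.2°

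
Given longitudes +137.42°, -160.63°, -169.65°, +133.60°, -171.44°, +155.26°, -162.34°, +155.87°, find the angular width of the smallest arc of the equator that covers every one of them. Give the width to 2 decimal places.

Sort the longitudes: -171.44°, -169.65°, -162.34°, -160.63°, +133.60°, +137.42°, +155.26°, +155.87°.
Eastward gaps between consecutive values (wrapping around): 1.79°, 7.31°, 1.71°, 294.23°, 3.82°, 17.84°, 0.61°, 32.69°.
Largest gap = 294.23° ⇒ minimal covering band is its complement: 360° − 294.23° = 65.77°.
Band runs from +133.60° eastward to -160.63°, crossing the antimeridian.

65.77°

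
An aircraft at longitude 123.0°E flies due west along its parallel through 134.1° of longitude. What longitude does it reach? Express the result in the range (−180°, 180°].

Start at +123.0°; shift −134.1° → -11.1°.
-11.1° already lies in (−180°, 180°].

11.1°W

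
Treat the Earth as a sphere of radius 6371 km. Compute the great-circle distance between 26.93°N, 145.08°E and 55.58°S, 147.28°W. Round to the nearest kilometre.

11173 km

Δλ = -147.28 − 145.08 = -292.36°; wrapped into (−180°, 180°]: 67.64°.
Δφ = -55.58 − 26.93 = -82.51°.
a = sin²(Δφ/2) + cos φ₁ · cos φ₂ · sin²(Δλ/2) = 0.590944.
c = 2·atan2(√a, √(1−a)) = 1.75370 rad → d = 6371·c ≈ 11172.83 km.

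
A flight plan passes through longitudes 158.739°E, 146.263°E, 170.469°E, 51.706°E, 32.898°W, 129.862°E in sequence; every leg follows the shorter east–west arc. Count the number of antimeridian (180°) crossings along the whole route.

Leg 1: +158.739° → +146.263°, shortest Δλ = -12.476° (west) — does not cross 180°.
Leg 2: +146.263° → +170.469°, shortest Δλ = 24.206° (east) — does not cross 180°.
Leg 3: +170.469° → +51.706°, shortest Δλ = -118.763° (west) — does not cross 180°.
Leg 4: +51.706° → -32.898°, shortest Δλ = -84.604° (west) — does not cross 180°.
Leg 5: -32.898° → +129.862°, shortest Δλ = 162.76° (east) — does not cross 180°.
Total crossings: 0.

0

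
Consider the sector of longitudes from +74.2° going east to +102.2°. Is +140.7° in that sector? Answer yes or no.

No

Band width going east from +74.2° to +102.2°: ((102.2 − 74.2) mod 360) = 28.0°.
Offset of +140.7° east of the west edge: ((140.7 − 74.2) mod 360) = 66.5°.
66.5° > 28.0° ⇒ outside.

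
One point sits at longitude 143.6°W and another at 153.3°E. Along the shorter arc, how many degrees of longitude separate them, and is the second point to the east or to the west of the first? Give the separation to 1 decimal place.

63.1° west

Raw difference: 153.3 − -143.6 = 296.9°.
Normalise into (−180°, 180°]: 296.9° − 360° = -63.1°.
Negative ⇒ the second point lies to the west; separation 63.1°.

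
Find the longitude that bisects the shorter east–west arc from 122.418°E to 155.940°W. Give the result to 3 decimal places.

163.239°E

Signed shortest Δλ from +122.418° to -155.940° is +81.642°.
Midpoint longitude = +122.418° + (+81.642°)/2 = +122.418° + 40.821° = +163.239°.
(The naïve average (+122.418 + -155.940)/2 = -16.761° is on the wrong side of the globe.)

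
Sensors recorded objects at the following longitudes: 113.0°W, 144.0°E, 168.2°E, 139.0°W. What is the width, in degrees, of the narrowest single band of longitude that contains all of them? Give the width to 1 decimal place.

Sort the longitudes: -139.0°, -113.0°, +144.0°, +168.2°.
Eastward gaps between consecutive values (wrapping around): 26.0°, 257.0°, 24.2°, 52.8°.
Largest gap = 257.0° ⇒ minimal covering band is its complement: 360° − 257.0° = 103.0°.
Band runs from +144.0° eastward to -113.0°, crossing the antimeridian.

103.0°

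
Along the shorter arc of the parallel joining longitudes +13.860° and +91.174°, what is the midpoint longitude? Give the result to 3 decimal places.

+52.517°

Signed shortest Δλ from +13.860° to +91.174° is +77.314°.
Midpoint longitude = +13.860° + (+77.314°)/2 = +13.860° + 38.657° = +52.517°.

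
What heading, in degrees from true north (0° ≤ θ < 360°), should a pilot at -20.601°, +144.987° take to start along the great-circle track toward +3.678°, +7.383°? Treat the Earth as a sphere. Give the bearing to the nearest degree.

Δλ = 7.383 − 144.987 = -137.604°.
θ = atan2( sin Δλ · cos φ₂ , cos φ₁ · sin φ₂ − sin φ₁ · cos φ₂ · cos Δλ )
  = atan2(-0.67286, -0.19927) = -106.496° → normalised to [0°, 360°): 253.504°.

254°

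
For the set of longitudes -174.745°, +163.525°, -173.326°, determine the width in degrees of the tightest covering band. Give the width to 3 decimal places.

23.149°

Sort the longitudes: -174.745°, -173.326°, +163.525°.
Eastward gaps between consecutive values (wrapping around): 1.419°, 336.851°, 21.730°.
Largest gap = 336.851° ⇒ minimal covering band is its complement: 360° − 336.851° = 23.149°.
Band runs from +163.525° eastward to -173.326°, crossing the antimeridian.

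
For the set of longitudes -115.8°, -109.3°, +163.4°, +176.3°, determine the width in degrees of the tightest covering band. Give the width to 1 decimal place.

87.3°

Sort the longitudes: -115.8°, -109.3°, +163.4°, +176.3°.
Eastward gaps between consecutive values (wrapping around): 6.5°, 272.7°, 12.9°, 67.9°.
Largest gap = 272.7° ⇒ minimal covering band is its complement: 360° − 272.7° = 87.3°.
Band runs from +163.4° eastward to -109.3°, crossing the antimeridian.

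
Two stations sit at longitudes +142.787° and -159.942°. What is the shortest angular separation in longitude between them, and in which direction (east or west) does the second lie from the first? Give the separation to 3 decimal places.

57.271° east

Raw difference: -159.942 − 142.787 = -302.729°.
Normalise into (−180°, 180°]: -302.729° + 360° = 57.271°.
Positive ⇒ the second point lies to the east; separation 57.271°.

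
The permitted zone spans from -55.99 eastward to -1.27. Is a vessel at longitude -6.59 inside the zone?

Band width going east from -55.99° to -1.27°: ((-1.27 − -55.99) mod 360) = 54.72°.
Offset of -6.59° east of the west edge: ((-6.59 − -55.99) mod 360) = 49.40°.
49.40° ≤ 54.72° ⇒ inside.

Yes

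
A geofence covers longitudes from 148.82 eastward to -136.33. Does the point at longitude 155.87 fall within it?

Band width going east from +148.82° to -136.33°: ((-136.33 − 148.82) mod 360) = 74.85°.
Offset of +155.87° east of the west edge: ((155.87 − 148.82) mod 360) = 7.05°.
7.05° ≤ 74.85° ⇒ inside.

Yes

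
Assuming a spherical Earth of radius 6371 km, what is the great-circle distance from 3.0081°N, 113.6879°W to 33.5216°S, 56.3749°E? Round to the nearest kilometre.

Δλ = 56.3749 − -113.6879 = 170.0628°.
Δφ = -33.5216 − 3.0081 = -36.5297°.
a = sin²(Δφ/2) + cos φ₁ · cos φ₂ · sin²(Δλ/2) = 0.924510.
c = 2·atan2(√a, √(1−a)) = 2.58492 rad → d = 6371·c ≈ 16468.55 km.

16469 km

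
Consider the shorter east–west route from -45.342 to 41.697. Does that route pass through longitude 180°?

No

Signed shortest Δλ = ((41.697 − -45.342 + 180) mod 360) − 180 = 87.039°.
Going east by 87.039° from -45.342° reaches +41.697° without touching 180°.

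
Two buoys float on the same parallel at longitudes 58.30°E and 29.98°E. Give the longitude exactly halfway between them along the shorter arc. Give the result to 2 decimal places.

44.14°E

Signed shortest Δλ from +58.30° to +29.98° is -28.32°.
Midpoint longitude = +58.30° + (-28.32°)/2 = +58.30° − 14.16° = +44.14°.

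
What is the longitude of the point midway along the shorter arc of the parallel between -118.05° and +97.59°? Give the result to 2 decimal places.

+169.77°

Signed shortest Δλ from -118.05° to +97.59° is -144.36°.
Midpoint longitude = -118.05° + (-144.36°)/2 = -118.05° − 72.18° = -190.23°.
Normalise into (−180°, 180°]: +169.77°.
(The naïve average (-118.05 + +97.59)/2 = -10.23° is on the wrong side of the globe.)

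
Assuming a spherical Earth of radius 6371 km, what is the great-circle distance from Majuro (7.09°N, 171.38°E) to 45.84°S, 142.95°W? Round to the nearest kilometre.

7424 km

Δλ = -142.95 − 171.38 = -314.33°; wrapped into (−180°, 180°]: 45.67°.
Δφ = -45.84 − 7.09 = -52.93°.
a = sin²(Δφ/2) + cos φ₁ · cos φ₂ · sin²(Δλ/2) = 0.302724.
c = 2·atan2(√a, √(1−a)) = 1.16522 rad → d = 6371·c ≈ 7423.59 km.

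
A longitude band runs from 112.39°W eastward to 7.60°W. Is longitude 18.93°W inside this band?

Band width going east from -112.39° to -7.60°: ((-7.60 − -112.39) mod 360) = 104.79°.
Offset of -18.93° east of the west edge: ((-18.93 − -112.39) mod 360) = 93.46°.
93.46° ≤ 104.79° ⇒ inside.

Yes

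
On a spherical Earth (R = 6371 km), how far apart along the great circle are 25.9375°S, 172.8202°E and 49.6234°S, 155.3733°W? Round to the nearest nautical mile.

Δλ = -155.3733 − 172.8202 = -328.1935°; wrapped into (−180°, 180°]: 31.8065°.
Δφ = -49.6234 − -25.9375 = -23.6859°.
a = sin²(Δφ/2) + cos φ₁ · cos φ₂ · sin²(Δλ/2) = 0.085860.
c = 2·atan2(√a, √(1−a)) = 0.59476 rad → d = 6371·c ≈ 3789.24 km ≈ 2046.03 nmi.

2046 nmi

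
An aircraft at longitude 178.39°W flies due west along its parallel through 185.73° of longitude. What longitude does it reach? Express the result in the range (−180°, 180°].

4.12°W

Start at -178.39°; shift −185.73° → -364.12°.
-364.12° lies outside (−180°, 180°]; add 360° → -4.12°.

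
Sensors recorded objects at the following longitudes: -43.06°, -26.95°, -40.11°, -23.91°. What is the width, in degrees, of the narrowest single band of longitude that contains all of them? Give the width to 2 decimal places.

19.15°

Sort the longitudes: -43.06°, -40.11°, -26.95°, -23.91°.
Eastward gaps between consecutive values (wrapping around): 2.95°, 13.16°, 3.04°, 340.85°.
Largest gap = 340.85° ⇒ minimal covering band is its complement: 360° − 340.85° = 19.15°.
Band runs from -43.06° eastward to -23.91°.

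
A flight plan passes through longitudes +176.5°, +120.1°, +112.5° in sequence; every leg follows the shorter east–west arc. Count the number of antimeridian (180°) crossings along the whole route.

0

Leg 1: +176.5° → +120.1°, shortest Δλ = -56.4° (west) — does not cross 180°.
Leg 2: +120.1° → +112.5°, shortest Δλ = -7.6° (west) — does not cross 180°.
Total crossings: 0.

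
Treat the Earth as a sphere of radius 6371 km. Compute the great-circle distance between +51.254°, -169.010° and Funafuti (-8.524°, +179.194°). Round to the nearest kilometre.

6743 km

Δλ = 179.194 − -169.010 = 348.204°; wrapped into (−180°, 180°]: -11.796°.
Δφ = -8.524 − 51.254 = -59.778°.
a = sin²(Δφ/2) + cos φ₁ · cos φ₂ · sin²(Δλ/2) = 0.254860.
c = 2·atan2(√a, √(1−a)) = 1.05838 rad → d = 6371·c ≈ 6742.97 km.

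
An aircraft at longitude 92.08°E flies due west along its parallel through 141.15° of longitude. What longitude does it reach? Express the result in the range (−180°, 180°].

Start at +92.08°; shift −141.15° → -49.07°.
-49.07° already lies in (−180°, 180°].

49.07°W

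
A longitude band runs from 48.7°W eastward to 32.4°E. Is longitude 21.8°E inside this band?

Yes

Band width going east from -48.7° to +32.4°: ((32.4 − -48.7) mod 360) = 81.1°.
Offset of +21.8° east of the west edge: ((21.8 − -48.7) mod 360) = 70.5°.
70.5° ≤ 81.1° ⇒ inside.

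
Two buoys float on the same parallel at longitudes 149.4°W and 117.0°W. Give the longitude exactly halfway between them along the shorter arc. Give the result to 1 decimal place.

133.2°W

Signed shortest Δλ from -149.4° to -117.0° is +32.4°.
Midpoint longitude = -149.4° + (+32.4°)/2 = -149.4° + 16.2° = -133.2°.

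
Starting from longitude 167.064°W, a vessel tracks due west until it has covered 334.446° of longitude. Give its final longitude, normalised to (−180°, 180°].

141.510°W

Start at -167.064°; shift −334.446° → -501.510°.
-501.510° lies outside (−180°, 180°]; add 360° → -141.510°.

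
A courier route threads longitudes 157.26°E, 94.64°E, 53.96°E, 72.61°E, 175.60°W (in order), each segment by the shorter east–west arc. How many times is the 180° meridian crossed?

Leg 1: +157.26° → +94.64°, shortest Δλ = -62.62° (west) — does not cross 180°.
Leg 2: +94.64° → +53.96°, shortest Δλ = -40.68° (west) — does not cross 180°.
Leg 3: +53.96° → +72.61°, shortest Δλ = 18.65° (east) — does not cross 180°.
Leg 4: +72.61° → -175.60°, shortest Δλ = 111.79° (east) — crosses 180°.
Total crossings: 1.

1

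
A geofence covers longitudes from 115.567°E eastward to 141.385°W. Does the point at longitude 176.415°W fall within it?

Band width going east from +115.567° to -141.385°: ((-141.385 − 115.567) mod 360) = 103.048°.
Offset of -176.415° east of the west edge: ((-176.415 − 115.567) mod 360) = 68.018°.
68.018° ≤ 103.048° ⇒ inside.

Yes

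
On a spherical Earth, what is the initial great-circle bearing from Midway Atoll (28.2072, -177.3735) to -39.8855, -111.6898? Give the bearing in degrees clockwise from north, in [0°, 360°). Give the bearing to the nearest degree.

Δλ = -111.6898 − -177.3735 = 65.6837°.
θ = atan2( sin Δλ · cos φ₂ , cos φ₁ · sin φ₂ − sin φ₁ · cos φ₂ · cos Δλ )
  = atan2(0.69925, -0.71445) = 135.616° → normalised to [0°, 360°): 135.616°.

136°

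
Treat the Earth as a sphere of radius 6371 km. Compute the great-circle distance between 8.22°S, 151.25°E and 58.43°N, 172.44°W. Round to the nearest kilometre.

8095 km

Δλ = -172.44 − 151.25 = -323.69°; wrapped into (−180°, 180°]: 36.31°.
Δφ = 58.43 − -8.22 = 66.65°.
a = sin²(Δφ/2) + cos φ₁ · cos φ₂ · sin²(Δλ/2) = 0.352134.
c = 2·atan2(√a, √(1−a)) = 1.27057 rad → d = 6371·c ≈ 8094.83 km.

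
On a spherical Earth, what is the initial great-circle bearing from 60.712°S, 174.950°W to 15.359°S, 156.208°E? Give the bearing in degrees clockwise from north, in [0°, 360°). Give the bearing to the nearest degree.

323°

Δλ = 156.208 − -174.950 = 331.158°; wrapped into (−180°, 180°]: -28.842°.
θ = atan2( sin Δλ · cos φ₂ , cos φ₁ · sin φ₂ − sin φ₁ · cos φ₂ · cos Δλ )
  = atan2(-0.46517, 0.60712) = -37.459° → normalised to [0°, 360°): 322.541°.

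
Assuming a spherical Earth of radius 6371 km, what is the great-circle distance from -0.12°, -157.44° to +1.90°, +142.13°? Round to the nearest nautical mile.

3630 nmi

Δλ = 142.13 − -157.44 = 299.57°; wrapped into (−180°, 180°]: -60.43°.
Δφ = 1.90 − -0.12 = 2.02°.
a = sin²(Δφ/2) + cos φ₁ · cos φ₂ · sin²(Δλ/2) = 0.253428.
c = 2·atan2(√a, √(1−a)) = 1.05510 rad → d = 6371·c ≈ 6722.01 km ≈ 3629.60 nmi.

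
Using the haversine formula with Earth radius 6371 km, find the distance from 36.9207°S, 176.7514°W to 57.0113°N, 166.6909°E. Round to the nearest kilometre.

10560 km

Δλ = 166.6909 − -176.7514 = 343.4423°; wrapped into (−180°, 180°]: -16.5577°.
Δφ = 57.0113 − -36.9207 = 93.9320°.
a = sin²(Δφ/2) + cos φ₁ · cos φ₂ · sin²(Δλ/2) = 0.543311.
c = 2·atan2(√a, √(1−a)) = 1.65753 rad → d = 6371·c ≈ 10560.11 km.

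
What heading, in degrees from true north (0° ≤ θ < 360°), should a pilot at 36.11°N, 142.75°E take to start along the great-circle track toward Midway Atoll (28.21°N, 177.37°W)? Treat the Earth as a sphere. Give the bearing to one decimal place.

91.7°

Δλ = -177.37 − 142.75 = -320.12°; wrapped into (−180°, 180°]: 39.88°.
θ = atan2( sin Δλ · cos φ₂ , cos φ₁ · sin φ₂ − sin φ₁ · cos φ₂ · cos Δλ )
  = atan2(0.56502, -0.01664) = 91.687° → normalised to [0°, 360°): 91.687°.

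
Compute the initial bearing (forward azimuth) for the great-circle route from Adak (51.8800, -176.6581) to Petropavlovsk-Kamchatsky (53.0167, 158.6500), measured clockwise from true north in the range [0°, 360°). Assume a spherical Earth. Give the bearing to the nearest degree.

Δλ = 158.6500 − -176.6581 = 335.3081°; wrapped into (−180°, 180°]: -24.6919°.
θ = atan2( sin Δλ · cos φ₂ , cos φ₁ · sin φ₂ − sin φ₁ · cos φ₂ · cos Δλ )
  = atan2(-0.25130, 0.06311) = -75.903° → normalised to [0°, 360°): 284.097°.

284°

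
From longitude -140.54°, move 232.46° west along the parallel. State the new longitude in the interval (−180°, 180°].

Start at -140.54°; shift −232.46° → -373.00°.
-373.00° lies outside (−180°, 180°]; add 360° → -13.00°.

-13.00°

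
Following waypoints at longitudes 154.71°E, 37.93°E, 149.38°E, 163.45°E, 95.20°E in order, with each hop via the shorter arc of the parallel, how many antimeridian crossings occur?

0

Leg 1: +154.71° → +37.93°, shortest Δλ = -116.78° (west) — does not cross 180°.
Leg 2: +37.93° → +149.38°, shortest Δλ = 111.45° (east) — does not cross 180°.
Leg 3: +149.38° → +163.45°, shortest Δλ = 14.07° (east) — does not cross 180°.
Leg 4: +163.45° → +95.20°, shortest Δλ = -68.25° (west) — does not cross 180°.
Total crossings: 0.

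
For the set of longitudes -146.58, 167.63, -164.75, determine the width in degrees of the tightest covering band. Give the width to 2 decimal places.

45.79°

Sort the longitudes: -164.75°, -146.58°, +167.63°.
Eastward gaps between consecutive values (wrapping around): 18.17°, 314.21°, 27.62°.
Largest gap = 314.21° ⇒ minimal covering band is its complement: 360° − 314.21° = 45.79°.
Band runs from +167.63° eastward to -146.58°, crossing the antimeridian.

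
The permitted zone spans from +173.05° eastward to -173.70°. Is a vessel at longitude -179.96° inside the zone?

Yes

Band width going east from +173.05° to -173.70°: ((-173.70 − 173.05) mod 360) = 13.25°.
Offset of -179.96° east of the west edge: ((-179.96 − 173.05) mod 360) = 6.99°.
6.99° ≤ 13.25° ⇒ inside.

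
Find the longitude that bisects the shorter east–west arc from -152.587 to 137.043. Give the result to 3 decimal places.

Signed shortest Δλ from -152.587° to +137.043° is -70.370°.
Midpoint longitude = -152.587° + (-70.370°)/2 = -152.587° − 35.185° = -187.772°.
Normalise into (−180°, 180°]: +172.228°.
(The naïve average (-152.587 + +137.043)/2 = -7.772° is on the wrong side of the globe.)

+172.228°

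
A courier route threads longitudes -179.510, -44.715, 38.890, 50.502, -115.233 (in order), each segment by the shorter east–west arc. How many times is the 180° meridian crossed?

0

Leg 1: -179.510° → -44.715°, shortest Δλ = 134.795° (east) — does not cross 180°.
Leg 2: -44.715° → +38.890°, shortest Δλ = 83.605° (east) — does not cross 180°.
Leg 3: +38.890° → +50.502°, shortest Δλ = 11.612° (east) — does not cross 180°.
Leg 4: +50.502° → -115.233°, shortest Δλ = -165.735° (west) — does not cross 180°.
Total crossings: 0.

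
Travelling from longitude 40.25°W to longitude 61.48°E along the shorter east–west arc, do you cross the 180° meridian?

Signed shortest Δλ = ((61.48 − -40.25 + 180) mod 360) − 180 = 101.73°.
Going east by 101.73° from -40.25° reaches +61.48° without touching 180°.

No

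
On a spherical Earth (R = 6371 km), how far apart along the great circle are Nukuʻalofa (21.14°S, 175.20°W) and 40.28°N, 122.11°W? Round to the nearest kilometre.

Δλ = -122.11 − -175.20 = 53.09°.
Δφ = 40.28 − -21.14 = 61.42°.
a = sin²(Δφ/2) + cos φ₁ · cos φ₂ · sin²(Δλ/2) = 0.402919.
c = 2·atan2(√a, √(1−a)) = 1.37539 rad → d = 6371·c ≈ 8762.63 km.

8763 km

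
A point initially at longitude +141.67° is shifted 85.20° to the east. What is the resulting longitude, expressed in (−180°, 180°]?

Start at +141.67°; shift +85.20° → +226.87°.
+226.87° lies outside (−180°, 180°]; subtract 360° → -133.13°.

-133.13°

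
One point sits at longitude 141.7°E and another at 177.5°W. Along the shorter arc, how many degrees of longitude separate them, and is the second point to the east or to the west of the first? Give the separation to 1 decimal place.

40.8° east

Raw difference: -177.5 − 141.7 = -319.2°.
Normalise into (−180°, 180°]: -319.2° + 360° = 40.8°.
Positive ⇒ the second point lies to the east; separation 40.8°.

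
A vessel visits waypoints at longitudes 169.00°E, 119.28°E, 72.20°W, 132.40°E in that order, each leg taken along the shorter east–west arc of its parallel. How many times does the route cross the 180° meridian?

2

Leg 1: +169.00° → +119.28°, shortest Δλ = -49.72° (west) — does not cross 180°.
Leg 2: +119.28° → -72.20°, shortest Δλ = 168.52° (east) — crosses 180°.
Leg 3: -72.20° → +132.40°, shortest Δλ = -155.4° (west) — crosses 180°.
Total crossings: 2.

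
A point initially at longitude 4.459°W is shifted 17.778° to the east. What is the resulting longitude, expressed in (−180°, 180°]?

13.319°E

Start at -4.459°; shift +17.778° → +13.319°.
+13.319° already lies in (−180°, 180°].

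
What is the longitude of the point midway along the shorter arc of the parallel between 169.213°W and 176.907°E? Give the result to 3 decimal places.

Signed shortest Δλ from -169.213° to +176.907° is -13.880°.
Midpoint longitude = -169.213° + (-13.880°)/2 = -169.213° − 6.940° = -176.153°.
(The naïve average (-169.213 + +176.907)/2 = 3.847° is on the wrong side of the globe.)

176.153°W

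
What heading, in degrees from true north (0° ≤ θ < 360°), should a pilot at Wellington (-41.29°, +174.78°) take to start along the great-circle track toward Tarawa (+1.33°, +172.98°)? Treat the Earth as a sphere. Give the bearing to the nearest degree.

357°

Δλ = 172.98 − 174.78 = -1.80°.
θ = atan2( sin Δλ · cos φ₂ , cos φ₁ · sin φ₂ − sin φ₁ · cos φ₂ · cos Δλ )
  = atan2(-0.03140, 0.67681) = -2.656° → normalised to [0°, 360°): 357.344°.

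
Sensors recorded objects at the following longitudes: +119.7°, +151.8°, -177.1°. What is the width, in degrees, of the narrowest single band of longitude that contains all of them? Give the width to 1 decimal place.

Sort the longitudes: -177.1°, +119.7°, +151.8°.
Eastward gaps between consecutive values (wrapping around): 296.8°, 32.1°, 31.1°.
Largest gap = 296.8° ⇒ minimal covering band is its complement: 360° − 296.8° = 63.2°.
Band runs from +119.7° eastward to -177.1°, crossing the antimeridian.

63.2°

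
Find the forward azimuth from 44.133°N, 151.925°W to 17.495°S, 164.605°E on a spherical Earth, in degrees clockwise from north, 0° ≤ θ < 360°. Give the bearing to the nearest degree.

Δλ = 164.605 − -151.925 = 316.530°; wrapped into (−180°, 180°]: -43.470°.
θ = atan2( sin Δλ · cos φ₂ , cos φ₁ · sin φ₂ − sin φ₁ · cos φ₂ · cos Δλ )
  = atan2(-0.65615, -0.69774) = -136.759° → normalised to [0°, 360°): 223.241°.

223°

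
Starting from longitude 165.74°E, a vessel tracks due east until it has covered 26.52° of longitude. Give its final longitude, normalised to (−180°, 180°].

167.74°W

Start at +165.74°; shift +26.52° → +192.26°.
+192.26° lies outside (−180°, 180°]; subtract 360° → -167.74°.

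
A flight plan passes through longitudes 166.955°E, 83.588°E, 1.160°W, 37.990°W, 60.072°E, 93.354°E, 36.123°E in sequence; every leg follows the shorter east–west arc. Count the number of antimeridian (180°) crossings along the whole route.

Leg 1: +166.955° → +83.588°, shortest Δλ = -83.367° (west) — does not cross 180°.
Leg 2: +83.588° → -1.160°, shortest Δλ = -84.748° (west) — does not cross 180°.
Leg 3: -1.160° → -37.990°, shortest Δλ = -36.83° (west) — does not cross 180°.
Leg 4: -37.990° → +60.072°, shortest Δλ = 98.062° (east) — does not cross 180°.
Leg 5: +60.072° → +93.354°, shortest Δλ = 33.282° (east) — does not cross 180°.
Leg 6: +93.354° → +36.123°, shortest Δλ = -57.231° (west) — does not cross 180°.
Total crossings: 0.

0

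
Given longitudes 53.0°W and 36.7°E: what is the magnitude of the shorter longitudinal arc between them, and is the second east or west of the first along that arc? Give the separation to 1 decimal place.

Raw difference: 36.7 − -53.0 = 89.7°.
Normalise into (−180°, 180°]: 89.7° stays 89.7°.
Positive ⇒ the second point lies to the east; separation 89.7°.

89.7° east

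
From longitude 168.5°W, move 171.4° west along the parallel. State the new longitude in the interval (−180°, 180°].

20.1°E

Start at -168.5°; shift −171.4° → -339.9°.
-339.9° lies outside (−180°, 180°]; add 360° → +20.1°.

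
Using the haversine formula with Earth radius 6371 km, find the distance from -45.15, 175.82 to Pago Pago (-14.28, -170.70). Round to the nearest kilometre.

3660 km

Δλ = -170.70 − 175.82 = -346.52°; wrapped into (−180°, 180°]: 13.48°.
Δφ = -14.28 − -45.15 = 30.87°.
a = sin²(Δφ/2) + cos φ₁ · cos φ₂ · sin²(Δλ/2) = 0.080247.
c = 2·atan2(√a, √(1−a)) = 0.57442 rad → d = 6371·c ≈ 3659.66 km.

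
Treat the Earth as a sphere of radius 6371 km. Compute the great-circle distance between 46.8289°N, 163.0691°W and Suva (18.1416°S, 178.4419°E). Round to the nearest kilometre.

Δλ = 178.4419 − -163.0691 = 341.5110°; wrapped into (−180°, 180°]: -18.4890°.
Δφ = -18.1416 − 46.8289 = -64.9705°.
a = sin²(Δφ/2) + cos φ₁ · cos φ₂ · sin²(Δλ/2) = 0.305237.
c = 2·atan2(√a, √(1−a)) = 1.17068 rad → d = 6371·c ≈ 7458.40 km.

7458 km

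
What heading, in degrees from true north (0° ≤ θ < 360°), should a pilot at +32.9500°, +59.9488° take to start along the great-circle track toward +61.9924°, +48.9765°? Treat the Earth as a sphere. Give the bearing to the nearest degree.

Δλ = 48.9765 − 59.9488 = -10.9723°.
θ = atan2( sin Δλ · cos φ₂ , cos φ₁ · sin φ₂ − sin φ₁ · cos φ₂ · cos Δλ )
  = atan2(-0.08938, 0.49013) = -10.335° → normalised to [0°, 360°): 349.665°.

350°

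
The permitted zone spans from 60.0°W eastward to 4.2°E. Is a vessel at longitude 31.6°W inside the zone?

Yes

Band width going east from -60.0° to +4.2°: ((4.2 − -60.0) mod 360) = 64.2°.
Offset of -31.6° east of the west edge: ((-31.6 − -60.0) mod 360) = 28.4°.
28.4° ≤ 64.2° ⇒ inside.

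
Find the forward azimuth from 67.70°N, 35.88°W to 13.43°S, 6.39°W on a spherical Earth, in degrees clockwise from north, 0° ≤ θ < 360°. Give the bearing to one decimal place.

151.2°

Δλ = -6.39 − -35.88 = 29.49°.
θ = atan2( sin Δλ · cos φ₂ , cos φ₁ · sin φ₂ − sin φ₁ · cos φ₂ · cos Δλ )
  = atan2(0.47881, -0.87145) = 151.214° → normalised to [0°, 360°): 151.214°.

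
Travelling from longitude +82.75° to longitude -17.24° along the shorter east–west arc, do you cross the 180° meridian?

No

Signed shortest Δλ = ((-17.24 − 82.75 + 180) mod 360) − 180 = -99.99°.
Going west by 99.99° from +82.75° reaches -17.24° without touching 180°.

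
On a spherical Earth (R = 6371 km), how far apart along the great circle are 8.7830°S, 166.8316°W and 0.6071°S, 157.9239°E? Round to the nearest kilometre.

Δλ = 157.9239 − -166.8316 = 324.7555°; wrapped into (−180°, 180°]: -35.2445°.
Δφ = -0.6071 − -8.7830 = 8.1759°.
a = sin²(Δφ/2) + cos φ₁ · cos φ₂ · sin²(Δλ/2) = 0.095654.
c = 2·atan2(√a, √(1−a)) = 0.62887 rad → d = 6371·c ≈ 4006.53 km.

4007 km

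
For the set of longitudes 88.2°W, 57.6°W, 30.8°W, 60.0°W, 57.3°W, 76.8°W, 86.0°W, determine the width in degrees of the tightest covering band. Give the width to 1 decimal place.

57.4°

Sort the longitudes: -88.2°, -86.0°, -76.8°, -60.0°, -57.6°, -57.3°, -30.8°.
Eastward gaps between consecutive values (wrapping around): 2.2°, 9.2°, 16.8°, 2.4°, 0.3°, 26.5°, 302.6°.
Largest gap = 302.6° ⇒ minimal covering band is its complement: 360° − 302.6° = 57.4°.
Band runs from -88.2° eastward to -30.8°.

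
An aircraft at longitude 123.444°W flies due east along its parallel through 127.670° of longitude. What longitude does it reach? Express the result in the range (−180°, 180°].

Start at -123.444°; shift +127.670° → +4.226°.
+4.226° already lies in (−180°, 180°].

4.226°E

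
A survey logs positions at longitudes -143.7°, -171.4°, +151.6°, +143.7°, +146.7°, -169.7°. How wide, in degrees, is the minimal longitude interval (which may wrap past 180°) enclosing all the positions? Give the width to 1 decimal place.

Sort the longitudes: -171.4°, -169.7°, -143.7°, +143.7°, +146.7°, +151.6°.
Eastward gaps between consecutive values (wrapping around): 1.7°, 26.0°, 287.4°, 3.0°, 4.9°, 37.0°.
Largest gap = 287.4° ⇒ minimal covering band is its complement: 360° − 287.4° = 72.6°.
Band runs from +143.7° eastward to -143.7°, crossing the antimeridian.

72.6°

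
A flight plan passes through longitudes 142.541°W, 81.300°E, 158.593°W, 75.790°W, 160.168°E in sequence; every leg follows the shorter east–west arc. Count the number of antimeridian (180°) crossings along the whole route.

Leg 1: -142.541° → +81.300°, shortest Δλ = -136.159° (west) — crosses 180°.
Leg 2: +81.300° → -158.593°, shortest Δλ = 120.107° (east) — crosses 180°.
Leg 3: -158.593° → -75.790°, shortest Δλ = 82.803° (east) — does not cross 180°.
Leg 4: -75.790° → +160.168°, shortest Δλ = -124.042° (west) — crosses 180°.
Total crossings: 3.

3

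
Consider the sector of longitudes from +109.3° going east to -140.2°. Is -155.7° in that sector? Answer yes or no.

Band width going east from +109.3° to -140.2°: ((-140.2 − 109.3) mod 360) = 110.5°.
Offset of -155.7° east of the west edge: ((-155.7 − 109.3) mod 360) = 95.0°.
95.0° ≤ 110.5° ⇒ inside.

Yes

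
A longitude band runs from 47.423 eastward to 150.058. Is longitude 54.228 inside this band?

Yes

Band width going east from +47.423° to +150.058°: ((150.058 − 47.423) mod 360) = 102.635°.
Offset of +54.228° east of the west edge: ((54.228 − 47.423) mod 360) = 6.805°.
6.805° ≤ 102.635° ⇒ inside.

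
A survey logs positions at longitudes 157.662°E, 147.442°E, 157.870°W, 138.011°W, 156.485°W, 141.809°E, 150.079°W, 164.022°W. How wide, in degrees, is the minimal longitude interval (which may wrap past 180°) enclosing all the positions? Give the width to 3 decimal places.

80.180°

Sort the longitudes: -164.022°, -157.870°, -156.485°, -150.079°, -138.011°, +141.809°, +147.442°, +157.662°.
Eastward gaps between consecutive values (wrapping around): 6.152°, 1.385°, 6.406°, 12.068°, 279.820°, 5.633°, 10.220°, 38.316°.
Largest gap = 279.820° ⇒ minimal covering band is its complement: 360° − 279.820° = 80.180°.
Band runs from +141.809° eastward to -138.011°, crossing the antimeridian.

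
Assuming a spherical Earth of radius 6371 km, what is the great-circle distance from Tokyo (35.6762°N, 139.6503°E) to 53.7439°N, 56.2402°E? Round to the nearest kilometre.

Δλ = 56.2402 − 139.6503 = -83.4101°.
Δφ = 53.7439 − 35.6762 = 18.0677°.
a = sin²(Δφ/2) + cos φ₁ · cos φ₂ · sin²(Δλ/2) = 0.237291.
c = 2·atan2(√a, √(1−a)) = 1.01759 rad → d = 6371·c ≈ 6483.07 km.

6483 km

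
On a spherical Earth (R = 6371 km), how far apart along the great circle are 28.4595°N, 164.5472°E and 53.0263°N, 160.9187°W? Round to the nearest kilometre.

Δλ = -160.9187 − 164.5472 = -325.4659°; wrapped into (−180°, 180°]: 34.5341°.
Δφ = 53.0263 − 28.4595 = 24.5668°.
a = sin²(Δφ/2) + cos φ₁ · cos φ₂ · sin²(Δλ/2) = 0.091849.
c = 2·atan2(√a, √(1−a)) = 0.61582 rad → d = 6371·c ≈ 3923.36 km.

3923 km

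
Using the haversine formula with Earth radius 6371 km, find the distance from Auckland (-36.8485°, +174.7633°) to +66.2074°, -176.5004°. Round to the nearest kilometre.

11484 km

Δλ = -176.5004 − 174.7633 = -351.2637°; wrapped into (−180°, 180°]: 8.7363°.
Δφ = 66.2074 − -36.8485 = 103.0559°.
a = sin²(Δφ/2) + cos φ₁ · cos φ₂ · sin²(Δλ/2) = 0.614824.
c = 2·atan2(√a, √(1−a)) = 1.80251 rad → d = 6371·c ≈ 11483.80 km.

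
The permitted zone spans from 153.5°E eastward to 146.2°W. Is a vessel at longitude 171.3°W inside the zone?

Yes

Band width going east from +153.5° to -146.2°: ((-146.2 − 153.5) mod 360) = 60.3°.
Offset of -171.3° east of the west edge: ((-171.3 − 153.5) mod 360) = 35.2°.
35.2° ≤ 60.3° ⇒ inside.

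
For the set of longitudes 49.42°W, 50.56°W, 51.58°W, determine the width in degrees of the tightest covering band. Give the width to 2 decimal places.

2.16°

Sort the longitudes: -51.58°, -50.56°, -49.42°.
Eastward gaps between consecutive values (wrapping around): 1.02°, 1.14°, 357.84°.
Largest gap = 357.84° ⇒ minimal covering band is its complement: 360° − 357.84° = 2.16°.
Band runs from -51.58° eastward to -49.42°.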